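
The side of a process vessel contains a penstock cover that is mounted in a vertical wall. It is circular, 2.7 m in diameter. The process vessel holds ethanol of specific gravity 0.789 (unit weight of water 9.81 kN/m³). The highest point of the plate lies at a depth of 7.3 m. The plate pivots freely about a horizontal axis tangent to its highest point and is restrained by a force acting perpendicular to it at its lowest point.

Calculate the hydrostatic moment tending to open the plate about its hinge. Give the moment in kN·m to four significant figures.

γ = 0.789 × 9.81 = 7.74009 kN/m³.
The centroid is at the centre, 1.35 m below the top of the plate, so the centroid depth is h_c = 7.3 + 1.35 = 8.65 m.
A = π(1.35)² = 5.72555 m².
Resultant F = γ·h_c·A = 7.74009 × 8.65 × 5.72555 = 383.336 kN.
I_c = πr⁴/4 = π × 1.35⁴/4 = 2.6087 m⁴.
Centre of pressure: y_p = y_c + I_c/(y_c·A) = 8.65 + 2.6087/(8.65 × 5.72555) = 8.65 + 0.0526733 = 8.70267 m along the plane.
The resultant acts 1.35 + 0.0526733 = 1.40267 m (along the plate) below the hinge at the top edge, so the moment about the hinge is M = F × 1.40267 = 383.336 × 1.40267 = 537.694 kN·m.

M ≈ 537.7 kN·m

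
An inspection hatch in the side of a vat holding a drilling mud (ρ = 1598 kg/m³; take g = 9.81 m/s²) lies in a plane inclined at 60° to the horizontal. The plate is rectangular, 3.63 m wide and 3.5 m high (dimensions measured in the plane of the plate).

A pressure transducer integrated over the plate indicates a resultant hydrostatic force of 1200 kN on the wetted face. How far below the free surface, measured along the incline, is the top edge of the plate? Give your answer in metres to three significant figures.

y_top ≈ 5.21 m

γ = ρg = 1598 × 9.81 / 1000 = 15.67638 kN/m³.
A = 3.63 × 3.5 = 12.705 m².
From F = γ·h_c·A, the centroid depth is h_c = 1200/(15.67638 × 12.705) = 6.02505 m.
Let θ = 60° be the plate's angle to the horizontal; measure y along the incline from where the plane meets the free surface. Vertical depth h = y·sinθ with sinθ = 0.866025.
Along the incline, y_c = h_c/sinθ = 6.02505/0.866025 = 6.95713 m.
The centroid lies 3.5/2 = 1.75 m below the top edge, so the top edge sits at y_top = 6.95713 − 1.75 = 5.20713 m along the incline.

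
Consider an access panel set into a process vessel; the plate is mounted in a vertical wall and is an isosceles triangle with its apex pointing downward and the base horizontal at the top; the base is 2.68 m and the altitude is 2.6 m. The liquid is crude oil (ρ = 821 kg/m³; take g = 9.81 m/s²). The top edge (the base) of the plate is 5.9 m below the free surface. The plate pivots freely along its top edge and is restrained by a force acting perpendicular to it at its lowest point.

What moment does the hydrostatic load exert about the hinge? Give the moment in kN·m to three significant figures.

γ = ρg = 821 × 9.81 / 1000 = 8.05401 kN/m³.
With the apex down, the centroid sits h/3 = 2.6/3 = 0.866667 m below the base (the top edge), so the centroid depth is h_c = 5.9 + 0.866667 = 6.76667 m.
A = ½ × 2.68 × 2.6 = 3.484 m².
Resultant F = γ·h_c·A = 8.05401 × 6.76667 × 3.484 = 189.874 kN.
I_c = b·h³/36 = 2.68 × 2.6³/36 = 1.30844 m⁴.
Centre of pressure: y_p = y_c + I_c/(y_c·A) = 6.76667 + 1.30844/(6.76667 × 3.484) = 6.76667 + 0.055501 = 6.82217 m along the plane.
The resultant acts 0.866667 + 0.055501 = 0.922168 m (along the plate) below the hinge at the top edge, so the moment about the hinge is M = F × 0.922168 = 189.874 × 0.922168 = 175.096 kN·m.

M ≈ 175 kN·m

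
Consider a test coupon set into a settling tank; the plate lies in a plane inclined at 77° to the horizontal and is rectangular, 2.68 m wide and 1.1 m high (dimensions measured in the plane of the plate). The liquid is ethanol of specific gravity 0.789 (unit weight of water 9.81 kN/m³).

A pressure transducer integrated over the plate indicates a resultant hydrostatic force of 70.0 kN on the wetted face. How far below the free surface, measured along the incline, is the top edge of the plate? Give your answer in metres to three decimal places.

y_top ≈ 2.598 m

γ = 0.789 × 9.81 = 7.74009 kN/m³.
A = 2.68 × 1.1 = 2.948 m².
From F = γ·h_c·A, the centroid depth is h_c = 70.0/(7.74009 × 2.948) = 3.06778 m.
Let θ = 77° be the plate's angle to the horizontal; measure y along the incline from where the plane meets the free surface. Vertical depth h = y·sinθ with sinθ = 0.974370.
Along the incline, y_c = h_c/sinθ = 3.06778/0.974370 = 3.14848 m.
The centroid lies 1.1/2 = 0.55 m below the top edge, so the top edge sits at y_top = 3.14848 − 0.55 = 2.59848 m along the incline.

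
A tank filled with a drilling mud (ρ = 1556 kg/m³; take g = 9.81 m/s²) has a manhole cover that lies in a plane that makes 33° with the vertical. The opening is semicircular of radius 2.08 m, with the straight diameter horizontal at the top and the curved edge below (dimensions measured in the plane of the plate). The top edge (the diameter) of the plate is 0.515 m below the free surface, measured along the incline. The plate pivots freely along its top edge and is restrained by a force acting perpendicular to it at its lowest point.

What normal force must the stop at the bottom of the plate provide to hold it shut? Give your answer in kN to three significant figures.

γ = ρg = 1556 × 9.81 / 1000 = 15.26436 kN/m³.
The plate makes 33° with the vertical, i.e. θ = 90° − 33° = 57° to the horizontal. Measuring y along the incline from the free-surface line, vertical depth h = y·sinθ with sinθ = 0.838671.
The centroid of a semicircle lies 4r/(3π) = 0.882779 m from the diameter, here below the top edge, so y_c = 0.515 + 0.882779 = 1.39778 m and h_c = 1.39778 × 0.838671 = 1.17228 m.
A = πr²/2 = π × 2.08²/2 = 6.79589 m².
Resultant F = γ·h_c·A = 15.26436 × 1.17228 × 6.79589 = 121.606 kN.
I_c = (π/8 − 8/(9π))·r⁴ = 0.109757 × 2.08⁴ = 2.0544 m⁴.
Centre of pressure: y_p = y_c + I_c/(y_c·A) = 1.39778 + 2.0544/(1.39778 × 6.79589) = 1.39778 + 0.216272 = 1.61405 m along the plane.
The resultant acts 0.882779 + 0.216272 = 1.09905 m (along the plate) below the hinge at the top edge, so the moment about the hinge is M = F × 1.09905 = 121.606 × 1.09905 = 133.651 kN·m.
A normal force at the bottom, 2.08 m from the hinge, must supply this moment: P = 133.651/2.08 = 64.2553 kN.

P ≈ 64.3 kN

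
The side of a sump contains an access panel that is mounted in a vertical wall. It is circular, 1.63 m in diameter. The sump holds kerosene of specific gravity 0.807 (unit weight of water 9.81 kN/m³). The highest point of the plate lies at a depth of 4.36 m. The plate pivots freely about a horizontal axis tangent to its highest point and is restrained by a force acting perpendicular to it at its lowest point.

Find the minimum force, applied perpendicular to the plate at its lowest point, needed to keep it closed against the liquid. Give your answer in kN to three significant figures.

γ = 0.807 × 9.81 = 7.91667 kN/m³.
The centroid is at the centre, 0.815 m below the top of the plate, so the centroid depth is h_c = 4.36 + 0.815 = 5.175 m.
A = π(0.815)² = 2.08672 m².
Resultant F = γ·h_c·A = 7.91667 × 5.175 × 2.08672 = 85.4903 kN.
I_c = πr⁴/4 = π × 0.815⁴/4 = 0.346514 m⁴.
Centre of pressure: y_p = y_c + I_c/(y_c·A) = 5.175 + 0.346514/(5.175 × 2.08672) = 5.175 + 0.0320883 = 5.20709 m along the plane.
The resultant acts 0.815 + 0.0320883 = 0.847088 m (along the plate) below the hinge at the top edge, so the moment about the hinge is M = F × 0.847088 = 85.4903 × 0.847088 = 72.4178 kN·m.
A normal force at the bottom, 1.63 m from the hinge, must supply this moment: P = 72.4178/1.63 = 44.4281 kN.

P ≈ 44.4 kN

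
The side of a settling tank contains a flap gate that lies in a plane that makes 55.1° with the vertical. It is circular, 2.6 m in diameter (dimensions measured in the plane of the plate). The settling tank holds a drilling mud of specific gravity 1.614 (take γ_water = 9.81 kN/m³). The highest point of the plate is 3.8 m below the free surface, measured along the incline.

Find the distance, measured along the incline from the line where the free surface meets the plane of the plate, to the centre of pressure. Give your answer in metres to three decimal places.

γ = 1.614 × 9.81 = 15.83334 kN/m³.
The plate makes 55.1° with the vertical, i.e. θ = 90° − 55.1° = 34.9° to the horizontal. Measuring y along the incline from the free-surface line, vertical depth h = y·sinθ with sinθ = 0.572146.
The centroid is at the centre, 1.3 m below the top of the plate, so y_c = 3.8 + 1.3 = 5.1 m and h_c = 5.1 × 0.572146 = 2.91794 m.
A = π(1.3)² = 5.30929 m².
Resultant F = γ·h_c·A = 15.83334 × 2.91794 × 5.30929 = 245.293 kN.
I_c = πr⁴/4 = π × 1.3⁴/4 = 2.24318 m⁴.
Centre of pressure: y_p = y_c + I_c/(y_c·A) = 5.1 + 2.24318/(5.1 × 5.30929) = 5.1 + 0.0828433 = 5.18284 m along the plane.

y_p = 5.183 m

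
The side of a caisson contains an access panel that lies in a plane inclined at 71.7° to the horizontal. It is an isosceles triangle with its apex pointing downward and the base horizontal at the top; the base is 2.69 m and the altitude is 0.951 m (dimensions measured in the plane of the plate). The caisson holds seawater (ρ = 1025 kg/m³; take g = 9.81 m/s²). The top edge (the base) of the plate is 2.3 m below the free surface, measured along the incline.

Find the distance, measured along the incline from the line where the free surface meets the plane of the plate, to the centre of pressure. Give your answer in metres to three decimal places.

y_p = 2.636 m

γ = ρg = 1025 × 9.81 / 1000 = 10.05525 kN/m³.
Let θ = 71.7° be the plate's angle to the horizontal; measure y along the incline from where the plane meets the free surface. Vertical depth h = y·sinθ with sinθ = 0.949425.
With the apex down, the centroid sits h/3 = 0.951/3 = 0.317 m below the base (the top edge), so y_c = 2.3 + 0.317 = 2.617 m and h_c = 2.617 × 0.949425 = 2.48465 m.
A = ½ × 2.69 × 0.951 = 1.27909 m².
Resultant F = γ·h_c·A = 10.05525 × 2.48465 × 1.27909 = 31.9565 kN.
I_c = b·h³/36 = 2.69 × 0.951³/36 = 0.0642675 m⁴.
Centre of pressure: y_p = y_c + I_c/(y_c·A) = 2.617 + 0.0642675/(2.617 × 1.27909) = 2.617 + 0.0191994 = 2.6362 m along the plane.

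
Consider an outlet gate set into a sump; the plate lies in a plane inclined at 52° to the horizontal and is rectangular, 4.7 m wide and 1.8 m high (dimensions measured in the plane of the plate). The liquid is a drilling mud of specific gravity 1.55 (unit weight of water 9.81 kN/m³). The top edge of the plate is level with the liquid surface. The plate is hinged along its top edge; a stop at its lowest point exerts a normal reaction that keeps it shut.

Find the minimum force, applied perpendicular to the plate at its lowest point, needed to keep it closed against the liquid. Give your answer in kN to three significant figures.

P ≈ 60.8 kN

γ = 1.55 × 9.81 = 15.2055 kN/m³.
Let θ = 52° be the plate's angle to the horizontal; measure y along the incline from where the plane meets the free surface. Vertical depth h = y·sinθ with sinθ = 0.788011.
The centroid lies 1.8/2 = 0.9 m below the top edge, so y_c = 0.9 m and h_c = 0.9 × 0.788011 = 0.70921 m.
A = 4.7 × 1.8 = 8.46 m².
Resultant F = γ·h_c·A = 15.2055 × 0.70921 × 8.46 = 91.2317 kN.
I_c = b·h³/12 = 4.7 × 1.8³/12 = 2.2842 m⁴.
Centre of pressure: y_p = y_c + I_c/(y_c·A) = 0.9 + 2.2842/(0.9 × 8.46) = 0.9 + 0.3 = 1.2 m along the plane.
The resultant acts 0.9 + 0.3 = 1.2 m (along the plate) below the hinge at the top edge, so the moment about the hinge is M = F × 1.2 = 91.2317 × 1.2 = 109.478 kN·m.
A normal force at the bottom, 1.8 m from the hinge, must supply this moment: P = 109.478/1.8 = 60.8211 kN.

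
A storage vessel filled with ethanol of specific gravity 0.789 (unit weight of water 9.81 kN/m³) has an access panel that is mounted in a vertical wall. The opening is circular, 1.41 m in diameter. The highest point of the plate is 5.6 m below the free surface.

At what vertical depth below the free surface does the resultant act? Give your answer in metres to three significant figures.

h_p = 6.32 m

γ = 0.789 × 9.81 = 7.74009 kN/m³.
The centroid is at the centre, 0.705 m below the top of the plate, so the centroid depth is h_c = 5.6 + 0.705 = 6.305 m.
A = π(0.705)² = 1.56145 m².
Resultant F = γ·h_c·A = 7.74009 × 6.305 × 1.56145 = 76.2007 kN.
I_c = πr⁴/4 = π × 0.705⁴/4 = 0.19402 m⁴.
Centre of pressure: y_p = y_c + I_c/(y_c·A) = 6.305 + 0.19402/(6.305 × 1.56145) = 6.305 + 0.0197076 = 6.32471 m along the plane.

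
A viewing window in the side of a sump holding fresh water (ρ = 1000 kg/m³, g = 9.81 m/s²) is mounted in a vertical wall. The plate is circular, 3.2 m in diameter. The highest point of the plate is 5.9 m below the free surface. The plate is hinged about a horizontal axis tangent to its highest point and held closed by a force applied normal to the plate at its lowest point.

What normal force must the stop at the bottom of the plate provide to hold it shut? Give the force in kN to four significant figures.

γ = ρg = 1000 × 9.81 = 9810 N/m³ = 9.81 kN/m³.
The centroid is at the centre, 1.6 m below the top of the plate, so the centroid depth is h_c = 5.9 + 1.6 = 7.5 m.
A = π(1.6)² = 8.04248 m².
Resultant F = γ·h_c·A = 9.81 × 7.5 × 8.04248 = 591.725 kN.
I_c = πr⁴/4 = π × 1.6⁴/4 = 5.14719 m⁴.
Centre of pressure: y_p = y_c + I_c/(y_c·A) = 7.5 + 5.14719/(7.5 × 8.04248) = 7.5 + 0.0853334 = 7.58533 m along the plane.
The resultant acts 1.6 + 0.0853334 = 1.68533 m (along the plate) below the hinge at the top edge, so the moment about the hinge is M = F × 1.68533 = 591.725 × 1.68533 = 997.252 kN·m.
A normal force at the bottom, 3.2 m from the hinge, must supply this moment: P = 997.252/3.2 = 311.641 kN.

P ≈ 311.6 kN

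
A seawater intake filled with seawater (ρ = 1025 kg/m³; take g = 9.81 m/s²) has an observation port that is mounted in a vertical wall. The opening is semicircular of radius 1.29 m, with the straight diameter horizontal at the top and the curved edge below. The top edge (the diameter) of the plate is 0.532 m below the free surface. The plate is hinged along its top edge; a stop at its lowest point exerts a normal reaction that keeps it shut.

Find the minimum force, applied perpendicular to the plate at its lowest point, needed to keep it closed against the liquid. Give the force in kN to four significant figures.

γ = ρg = 1025 × 9.81 / 1000 = 10.05525 kN/m³.
The centroid of a semicircle lies 4r/(3π) = 0.547493 m from the diameter, here below the top edge, so the centroid depth is h_c = 0.532 + 0.547493 = 1.07949 m.
A = πr²/2 = π × 1.29²/2 = 2.61396 m².
Resultant F = γ·h_c·A = 10.05525 × 1.07949 × 2.61396 = 28.3733 kN.
I_c = (π/8 − 8/(9π))·r⁴ = 0.109757 × 1.29⁴ = 0.303942 m⁴.
Centre of pressure: y_p = y_c + I_c/(y_c·A) = 1.07949 + 0.303942/(1.07949 × 2.61396) = 1.07949 + 0.107714 = 1.1872 m along the plane.
The resultant acts 0.547493 + 0.107714 = 0.655207 m (along the plate) below the hinge at the top edge, so the moment about the hinge is M = F × 0.655207 = 28.3733 × 0.655207 = 18.5904 kN·m.
A normal force at the bottom, 1.29 m from the hinge, must supply this moment: P = 18.5904/1.29 = 14.4112 kN.

P ≈ 14.41 kN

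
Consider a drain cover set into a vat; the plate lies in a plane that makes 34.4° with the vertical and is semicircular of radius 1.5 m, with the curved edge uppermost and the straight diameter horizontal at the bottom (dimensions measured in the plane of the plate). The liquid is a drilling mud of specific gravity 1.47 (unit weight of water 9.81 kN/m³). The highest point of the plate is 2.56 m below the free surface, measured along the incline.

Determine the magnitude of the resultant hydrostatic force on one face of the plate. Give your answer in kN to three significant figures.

γ = 1.47 × 9.81 = 14.4207 kN/m³.
The plate makes 34.4° with the vertical, i.e. θ = 90° − 34.4° = 55.6° to the horizontal. Measuring y along the incline from the free-surface line, vertical depth h = y·sinθ with sinθ = 0.825113.
The centroid lies 4r/(3π) = 0.63662 m above the diameter, so r − 4r/(3π) = 1.5 − 0.63662 = 0.86338 m below the topmost point, so y_c = 2.56 + 0.86338 = 3.42338 m and h_c = 3.42338 × 0.825113 = 2.82468 m.
A = πr²/2 = π × 1.5²/2 = 3.53429 m².
Resultant F = γ·h_c·A = 14.4207 × 2.82468 × 3.53429 = 143.965 kN.

F ≈ 144 kN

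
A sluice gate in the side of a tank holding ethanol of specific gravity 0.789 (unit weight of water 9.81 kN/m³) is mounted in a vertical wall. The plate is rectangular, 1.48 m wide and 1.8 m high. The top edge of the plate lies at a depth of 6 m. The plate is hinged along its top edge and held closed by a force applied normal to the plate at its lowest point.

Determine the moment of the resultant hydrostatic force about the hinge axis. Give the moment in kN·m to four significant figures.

γ = 0.789 × 9.81 = 7.74009 kN/m³.
The centroid lies 1.8/2 = 0.9 m below the top edge, so the centroid depth is h_c = 6 + 0.9 = 6.9 m.
A = 1.48 × 1.8 = 2.664 m².
Resultant F = γ·h_c·A = 7.74009 × 6.9 × 2.664 = 142.275 kN.
I_c = b·h³/12 = 1.48 × 1.8³/12 = 0.71928 m⁴.
Centre of pressure: y_p = y_c + I_c/(y_c·A) = 6.9 + 0.71928/(6.9 × 2.664) = 6.9 + 0.0391304 = 6.93913 m along the plane.
The resultant acts 0.9 + 0.0391304 = 0.93913 m (along the plate) below the hinge at the top edge, so the moment about the hinge is M = F × 0.93913 = 142.275 × 0.93913 = 133.615 kN·m.

M ≈ 133.6 kN·m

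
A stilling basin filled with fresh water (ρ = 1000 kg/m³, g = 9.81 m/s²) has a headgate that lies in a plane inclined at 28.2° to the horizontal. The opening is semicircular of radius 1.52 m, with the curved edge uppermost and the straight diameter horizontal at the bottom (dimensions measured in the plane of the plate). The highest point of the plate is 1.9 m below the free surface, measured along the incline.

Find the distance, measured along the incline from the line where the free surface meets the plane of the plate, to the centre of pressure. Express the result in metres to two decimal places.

y_p = 2.83 m

γ = ρg = 1000 × 9.81 = 9810 N/m³ = 9.81 kN/m³.
Let θ = 28.2° be the plate's angle to the horizontal; measure y along the incline from where the plane meets the free surface. Vertical depth h = y·sinθ with sinθ = 0.472551.
The centroid lies 4r/(3π) = 0.645108 m above the diameter, so r − 4r/(3π) = 1.52 − 0.645108 = 0.874892 m below the topmost point, so y_c = 1.9 + 0.874892 = 2.77489 m and h_c = 2.77489 × 0.472551 = 1.31128 m.
A = πr²/2 = π × 1.52²/2 = 3.62917 m².
Resultant F = γ·h_c·A = 9.81 × 1.31128 × 3.62917 = 46.6844 kN.
I_c = (π/8 − 8/(9π))·r⁴ = 0.109757 × 1.52⁴ = 0.585877 m⁴.
Centre of pressure: y_p = y_c + I_c/(y_c·A) = 2.77489 + 0.585877/(2.77489 × 3.62917) = 2.77489 + 0.0581773 = 2.83307 m along the plane.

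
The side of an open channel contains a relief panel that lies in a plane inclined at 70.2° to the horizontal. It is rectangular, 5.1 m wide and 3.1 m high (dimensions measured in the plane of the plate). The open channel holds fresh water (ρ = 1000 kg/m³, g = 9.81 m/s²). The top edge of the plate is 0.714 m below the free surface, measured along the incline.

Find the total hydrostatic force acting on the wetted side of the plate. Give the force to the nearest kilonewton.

F ≈ 330 kN

γ = ρg = 1000 × 9.81 = 9810 N/m³ = 9.81 kN/m³.
Let θ = 70.2° be the plate's angle to the horizontal; measure y along the incline from where the plane meets the free surface. Vertical depth h = y·sinθ with sinθ = 0.940881.
The centroid lies 3.1/2 = 1.55 m below the top edge, so y_c = 0.714 + 1.55 = 2.264 m and h_c = 2.264 × 0.940881 = 2.13015 m.
A = 5.1 × 3.1 = 15.81 m².
Resultant F = γ·h_c·A = 9.81 × 2.13015 × 15.81 = 330.378 kN.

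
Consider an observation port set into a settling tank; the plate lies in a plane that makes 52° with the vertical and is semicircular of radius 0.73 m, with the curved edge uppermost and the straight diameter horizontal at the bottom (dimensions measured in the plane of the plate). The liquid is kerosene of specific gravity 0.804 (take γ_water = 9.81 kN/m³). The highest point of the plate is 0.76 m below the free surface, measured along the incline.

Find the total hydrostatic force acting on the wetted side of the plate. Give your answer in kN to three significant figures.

F ≈ 4.80 kN

γ = 0.804 × 9.81 = 7.88724 kN/m³.
The plate makes 52° with the vertical, i.e. θ = 90° − 52° = 38° to the horizontal. Measuring y along the incline from the free-surface line, vertical depth h = y·sinθ with sinθ = 0.615661.
The centroid lies 4r/(3π) = 0.309822 m above the diameter, so r − 4r/(3π) = 0.73 − 0.309822 = 0.420178 m below the topmost point, so y_c = 0.76 + 0.420178 = 1.18018 m and h_c = 1.18018 × 0.615661 = 0.726591 m.
A = πr²/2 = π × 0.73²/2 = 0.837077 m².
Resultant F = γ·h_c·A = 7.88724 × 0.726591 × 0.837077 = 4.79712 kN.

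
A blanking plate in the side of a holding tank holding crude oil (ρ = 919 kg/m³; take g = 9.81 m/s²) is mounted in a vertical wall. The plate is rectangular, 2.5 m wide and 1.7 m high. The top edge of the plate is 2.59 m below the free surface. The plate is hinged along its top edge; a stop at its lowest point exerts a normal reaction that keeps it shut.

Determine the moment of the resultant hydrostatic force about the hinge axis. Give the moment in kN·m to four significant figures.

M ≈ 121.3 kN·m

γ = ρg = 919 × 9.81 / 1000 = 9.01539 kN/m³.
The centroid lies 1.7/2 = 0.85 m below the top edge, so the centroid depth is h_c = 2.59 + 0.85 = 3.44 m.
A = 2.5 × 1.7 = 4.25 m².
Resultant F = γ·h_c·A = 9.01539 × 3.44 × 4.25 = 131.805 kN.
I_c = b·h³/12 = 2.5 × 1.7³/12 = 1.02354 m⁴.
Centre of pressure: y_p = y_c + I_c/(y_c·A) = 3.44 + 1.02354/(3.44 × 4.25) = 3.44 + 0.0700096 = 3.51001 m along the plane.
The resultant acts 0.85 + 0.0700096 = 0.92001 m (along the plate) below the hinge at the top edge, so the moment about the hinge is M = F × 0.92001 = 131.805 × 0.92001 = 121.262 kN·m.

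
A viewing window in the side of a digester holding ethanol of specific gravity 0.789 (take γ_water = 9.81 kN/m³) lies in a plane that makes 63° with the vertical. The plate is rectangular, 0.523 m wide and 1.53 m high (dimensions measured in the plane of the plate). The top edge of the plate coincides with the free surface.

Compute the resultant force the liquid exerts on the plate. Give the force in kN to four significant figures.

γ = 0.789 × 9.81 = 7.74009 kN/m³.
The plate makes 63° with the vertical, i.e. θ = 90° − 63° = 27° to the horizontal. Measuring y along the incline from the free-surface line, vertical depth h = y·sinθ with sinθ = 0.453990.
The centroid lies 1.53/2 = 0.765 m below the top edge, so y_c = 0.765 m and h_c = 0.765 × 0.453990 = 0.347302 m.
A = 0.523 × 1.53 = 0.80019 m².
Resultant F = γ·h_c·A = 7.74009 × 0.347302 × 0.80019 = 2.15103 kN.

F ≈ 2.151 kN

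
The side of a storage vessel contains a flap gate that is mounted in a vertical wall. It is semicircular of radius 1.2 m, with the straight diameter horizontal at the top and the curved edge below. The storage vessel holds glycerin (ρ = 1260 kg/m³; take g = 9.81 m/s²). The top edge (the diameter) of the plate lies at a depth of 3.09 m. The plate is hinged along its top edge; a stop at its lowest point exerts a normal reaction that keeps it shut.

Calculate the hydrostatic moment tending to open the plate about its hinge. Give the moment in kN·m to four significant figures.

γ = ρg = 1260 × 9.81 / 1000 = 12.3606 kN/m³.
The centroid of a semicircle lies 4r/(3π) = 0.509296 m from the diameter, here below the top edge, so the centroid depth is h_c = 3.09 + 0.509296 = 3.5993 m.
A = πr²/2 = π × 1.2²/2 = 2.26195 m².
Resultant F = γ·h_c·A = 12.3606 × 3.5993 × 2.26195 = 100.633 kN.
I_c = (π/8 − 8/(9π))·r⁴ = 0.109757 × 1.2⁴ = 0.227592 m⁴.
Centre of pressure: y_p = y_c + I_c/(y_c·A) = 3.5993 + 0.227592/(3.5993 × 2.26195) = 3.5993 + 0.0279548 = 3.62725 m along the plane.
The resultant acts 0.509296 + 0.0279548 = 0.537251 m (along the plate) below the hinge at the top edge, so the moment about the hinge is M = F × 0.537251 = 100.633 × 0.537251 = 54.0652 kN·m.

M ≈ 54.07 kN·m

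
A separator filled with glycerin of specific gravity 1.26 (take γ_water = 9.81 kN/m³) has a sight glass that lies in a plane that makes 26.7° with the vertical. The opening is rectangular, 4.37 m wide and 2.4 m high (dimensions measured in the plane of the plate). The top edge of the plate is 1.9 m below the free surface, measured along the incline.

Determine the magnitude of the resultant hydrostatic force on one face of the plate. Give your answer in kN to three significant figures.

γ = 1.26 × 9.81 = 12.3606 kN/m³.
The plate makes 26.7° with the vertical, i.e. θ = 90° − 26.7° = 63.3° to the horizontal. Measuring y along the incline from the free-surface line, vertical depth h = y·sinθ with sinθ = 0.893371.
The centroid lies 2.4/2 = 1.2 m below the top edge, so y_c = 1.9 + 1.2 = 3.1 m and h_c = 3.1 × 0.893371 = 2.76945 m.
A = 4.37 × 2.4 = 10.488 m².
Resultant F = γ·h_c·A = 12.3606 × 2.76945 × 10.488 = 359.026 kN.

F ≈ 359 kN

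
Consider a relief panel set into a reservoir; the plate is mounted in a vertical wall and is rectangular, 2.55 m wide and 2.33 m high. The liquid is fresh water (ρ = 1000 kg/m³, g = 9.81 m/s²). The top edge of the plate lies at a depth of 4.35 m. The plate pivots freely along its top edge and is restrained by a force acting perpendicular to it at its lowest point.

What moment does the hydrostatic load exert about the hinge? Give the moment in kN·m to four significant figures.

γ = ρg = 1000 × 9.81 = 9810 N/m³ = 9.81 kN/m³.
The centroid lies 2.33/2 = 1.165 m below the top edge, so the centroid depth is h_c = 4.35 + 1.165 = 5.515 m.
A = 2.55 × 2.33 = 5.9415 m².
Resultant F = γ·h_c·A = 9.81 × 5.515 × 5.9415 = 321.448 kN.
I_c = b·h³/12 = 2.55 × 2.33³/12 = 2.68798 m⁴.
Centre of pressure: y_p = y_c + I_c/(y_c·A) = 5.515 + 2.68798/(5.515 × 5.9415) = 5.515 + 0.0820322 = 5.59703 m along the plane.
The resultant acts 1.165 + 0.0820322 = 1.24703 m (along the plate) below the hinge at the top edge, so the moment about the hinge is M = F × 1.24703 = 321.448 × 1.24703 = 400.855 kN·m.

M ≈ 400.9 kN·m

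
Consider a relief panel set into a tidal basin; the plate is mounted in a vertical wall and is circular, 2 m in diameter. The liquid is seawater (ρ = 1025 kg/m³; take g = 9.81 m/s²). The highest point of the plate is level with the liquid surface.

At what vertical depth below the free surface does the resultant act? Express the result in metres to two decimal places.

h_p = 1.25 m

γ = ρg = 1025 × 9.81 / 1000 = 10.05525 kN/m³.
The centroid is at the centre, 1 m below the top of the plate, so the centroid depth is h_c = 1 m.
A = π(1)² = 3.14159 m².
Resultant F = γ·h_c·A = 10.05525 × 1 × 3.14159 = 31.5895 kN.
I_c = πr⁴/4 = π × 1⁴/4 = 0.785398 m⁴.
Centre of pressure: y_p = y_c + I_c/(y_c·A) = 1 + 0.785398/(1 × 3.14159) = 1 + 0.25 = 1.25 m along the plane.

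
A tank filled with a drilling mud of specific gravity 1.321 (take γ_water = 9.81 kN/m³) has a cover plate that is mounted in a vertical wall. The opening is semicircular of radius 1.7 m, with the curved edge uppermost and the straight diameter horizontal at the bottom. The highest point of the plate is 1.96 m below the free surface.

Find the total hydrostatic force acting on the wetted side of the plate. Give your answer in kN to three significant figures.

γ = 1.321 × 9.81 = 12.95901 kN/m³.
The centroid lies 4r/(3π) = 0.721502 m above the diameter, so r − 4r/(3π) = 1.7 − 0.721502 = 0.978498 m below the topmost point, so the centroid depth is h_c = 1.96 + 0.978498 = 2.9385 m.
A = πr²/2 = π × 1.7²/2 = 4.5396 m².
Resultant F = γ·h_c·A = 12.95901 × 2.9385 × 4.5396 = 172.868 kN.

F ≈ 173 kN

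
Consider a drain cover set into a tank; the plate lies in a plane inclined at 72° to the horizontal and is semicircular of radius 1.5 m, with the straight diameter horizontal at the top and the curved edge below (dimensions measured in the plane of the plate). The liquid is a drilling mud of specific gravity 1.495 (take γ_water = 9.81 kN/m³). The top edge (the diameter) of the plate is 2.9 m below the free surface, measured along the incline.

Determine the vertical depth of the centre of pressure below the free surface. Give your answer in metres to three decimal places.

γ = 1.495 × 9.81 = 14.66595 kN/m³.
Let θ = 72° be the plate's angle to the horizontal; measure y along the incline from where the plane meets the free surface. Vertical depth h = y·sinθ with sinθ = 0.951057.
The centroid of a semicircle lies 4r/(3π) = 0.63662 m from the diameter, here below the top edge, so y_c = 2.9 + 0.63662 = 3.53662 m and h_c = 3.53662 × 0.951057 = 3.36353 m.
A = πr²/2 = π × 1.5²/2 = 3.53429 m².
Resultant F = γ·h_c·A = 14.66595 × 3.36353 × 3.53429 = 174.344 kN.
I_c = (π/8 − 8/(9π))·r⁴ = 0.109757 × 1.5⁴ = 0.555645 m⁴.
Centre of pressure: y_p = y_c + I_c/(y_c·A) = 3.53662 + 0.555645/(3.53662 × 3.53429) = 3.53662 + 0.0444536 = 3.58107 m along the plane.
Vertically, h_p = y_p·sinθ = 3.58107 × 0.951057 = 3.4058 m.

h_p = 3.406 m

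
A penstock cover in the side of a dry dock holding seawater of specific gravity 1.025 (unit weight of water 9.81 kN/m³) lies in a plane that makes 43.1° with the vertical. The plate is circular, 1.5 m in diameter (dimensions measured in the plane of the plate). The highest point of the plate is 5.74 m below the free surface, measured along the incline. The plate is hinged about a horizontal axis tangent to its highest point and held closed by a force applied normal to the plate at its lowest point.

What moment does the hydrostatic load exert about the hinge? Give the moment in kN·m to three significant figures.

M ≈ 65.0 kN·m

γ = 1.025 × 9.81 = 10.05525 kN/m³.
The plate makes 43.1° with the vertical, i.e. θ = 90° − 43.1° = 46.9° to the horizontal. Measuring y along the incline from the free-surface line, vertical depth h = y·sinθ with sinθ = 0.730162.
The centroid is at the centre, 0.75 m below the top of the plate, so y_c = 5.74 + 0.75 = 6.49 m and h_c = 6.49 × 0.730162 = 4.73875 m.
A = π(0.75)² = 1.76715 m².
Resultant F = γ·h_c·A = 10.05525 × 4.73875 × 1.76715 = 84.2035 kN.
I_c = πr⁴/4 = π × 0.75⁴/4 = 0.248505 m⁴.
Centre of pressure: y_p = y_c + I_c/(y_c·A) = 6.49 + 0.248505/(6.49 × 1.76715) = 6.49 + 0.0216679 = 6.51167 m along the plane.
The resultant acts 0.75 + 0.0216679 = 0.771668 m (along the plate) below the hinge at the top edge, so the moment about the hinge is M = F × 0.771668 = 84.2035 × 0.771668 = 64.9771 kN·m.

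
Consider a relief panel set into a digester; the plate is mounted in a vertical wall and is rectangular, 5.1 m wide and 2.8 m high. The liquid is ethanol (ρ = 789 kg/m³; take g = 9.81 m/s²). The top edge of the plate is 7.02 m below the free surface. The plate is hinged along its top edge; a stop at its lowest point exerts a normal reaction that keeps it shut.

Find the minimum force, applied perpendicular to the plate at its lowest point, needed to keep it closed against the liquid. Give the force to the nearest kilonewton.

P ≈ 491 kN

γ = ρg = 789 × 9.81 / 1000 = 7.74009 kN/m³.
The centroid lies 2.8/2 = 1.4 m below the top edge, so the centroid depth is h_c = 7.02 + 1.4 = 8.42 m.
A = 5.1 × 2.8 = 14.28 m².
Resultant F = γ·h_c·A = 7.74009 × 8.42 × 14.28 = 930.65 kN.
I_c = b·h³/12 = 5.1 × 2.8³/12 = 9.3296 m⁴.
Centre of pressure: y_p = y_c + I_c/(y_c·A) = 8.42 + 9.3296/(8.42 × 14.28) = 8.42 + 0.077593 = 8.49759 m along the plane.
The resultant acts 1.4 + 0.077593 = 1.47759 m (along the plate) below the hinge at the top edge, so the moment about the hinge is M = F × 1.47759 = 930.65 × 1.47759 = 1375.12 kN·m.
A normal force at the bottom, 2.8 m from the hinge, must supply this moment: P = 1375.12/2.8 = 491.114 kN.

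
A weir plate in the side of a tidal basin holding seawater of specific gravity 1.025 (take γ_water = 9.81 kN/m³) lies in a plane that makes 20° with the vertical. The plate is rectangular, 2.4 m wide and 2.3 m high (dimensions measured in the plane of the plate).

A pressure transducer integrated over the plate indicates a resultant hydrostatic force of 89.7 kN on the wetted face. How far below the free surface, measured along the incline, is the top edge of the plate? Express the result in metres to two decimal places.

y_top ≈ 0.57 m

γ = 1.025 × 9.81 = 10.05525 kN/m³.
A = 2.4 × 2.3 = 5.52 m².
From F = γ·h_c·A, the centroid depth is h_c = 89.7/(10.05525 × 5.52) = 1.61607 m.
The plate makes 20° with the vertical, i.e. θ = 90° − 20° = 70° to the horizontal. Measuring y along the incline from the free-surface line, vertical depth h = y·sinθ with sinθ = 0.939693.
Along the incline, y_c = h_c/sinθ = 1.61607/0.939693 = 1.71979 m.
The centroid lies 2.3/2 = 1.15 m below the top edge, so the top edge sits at y_top = 1.71979 − 1.15 = 0.56979 m along the incline.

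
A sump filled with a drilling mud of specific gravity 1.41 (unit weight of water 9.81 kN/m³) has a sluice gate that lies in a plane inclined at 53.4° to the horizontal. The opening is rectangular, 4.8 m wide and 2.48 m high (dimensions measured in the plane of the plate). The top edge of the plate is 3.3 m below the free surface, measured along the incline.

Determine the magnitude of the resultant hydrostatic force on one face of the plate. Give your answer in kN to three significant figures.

F ≈ 600 kN

γ = 1.41 × 9.81 = 13.8321 kN/m³.
Let θ = 53.4° be the plate's angle to the horizontal; measure y along the incline from where the plane meets the free surface. Vertical depth h = y·sinθ with sinθ = 0.802817.
The centroid lies 2.48/2 = 1.24 m below the top edge, so y_c = 3.3 + 1.24 = 4.54 m and h_c = 4.54 × 0.802817 = 3.64479 m.
A = 4.8 × 2.48 = 11.904 m².
Resultant F = γ·h_c·A = 13.8321 × 3.64479 × 11.904 = 600.141 kN.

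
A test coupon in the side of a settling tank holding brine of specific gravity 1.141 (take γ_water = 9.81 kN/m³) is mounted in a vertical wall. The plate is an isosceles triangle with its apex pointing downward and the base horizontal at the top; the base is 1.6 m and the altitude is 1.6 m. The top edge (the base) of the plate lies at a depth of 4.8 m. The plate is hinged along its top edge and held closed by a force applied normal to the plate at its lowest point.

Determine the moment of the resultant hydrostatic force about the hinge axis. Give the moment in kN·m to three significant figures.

M ≈ 42.8 kN·m

γ = 1.141 × 9.81 = 11.19321 kN/m³.
With the apex down, the centroid sits h/3 = 1.6/3 = 0.533333 m below the base (the top edge), so the centroid depth is h_c = 4.8 + 0.533333 = 5.33333 m.
A = ½ × 1.6 × 1.6 = 1.28 m².
Resultant F = γ·h_c·A = 11.19321 × 5.33333 × 1.28 = 76.4123 kN.
I_c = b·h³/36 = 1.6 × 1.6³/36 = 0.182044 m⁴.
Centre of pressure: y_p = y_c + I_c/(y_c·A) = 5.33333 + 0.182044/(5.33333 × 1.28) = 5.33333 + 0.0266666 = 5.36 m along the plane.
The resultant acts 0.533333 + 0.0266666 = 0.56 m (along the plate) below the hinge at the top edge, so the moment about the hinge is M = F × 0.56 = 76.4123 × 0.56 = 42.7909 kN·m.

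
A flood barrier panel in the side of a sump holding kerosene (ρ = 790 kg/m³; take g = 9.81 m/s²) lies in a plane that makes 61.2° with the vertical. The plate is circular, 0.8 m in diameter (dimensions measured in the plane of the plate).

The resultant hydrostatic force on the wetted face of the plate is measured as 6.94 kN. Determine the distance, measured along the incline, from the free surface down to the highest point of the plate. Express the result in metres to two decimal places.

γ = ρg = 790 × 9.81 / 1000 = 7.7499 kN/m³.
A = π(0.4)² = 0.502655 m².
From F = γ·h_c·A, the centroid depth is h_c = 6.94/(7.7499 × 0.502655) = 1.78153 m.
The plate makes 61.2° with the vertical, i.e. θ = 90° − 61.2° = 28.8° to the horizontal. Measuring y along the incline from the free-surface line, vertical depth h = y·sinθ with sinθ = 0.481754.
Along the incline, y_c = h_c/sinθ = 1.78153/0.481754 = 3.69801 m.
The centroid is at the centre, 0.4 m below the top of the plate, so the highest point sits at y_top = 3.69801 − 0.4 = 3.29801 m along the incline.

y_top ≈ 3.30 m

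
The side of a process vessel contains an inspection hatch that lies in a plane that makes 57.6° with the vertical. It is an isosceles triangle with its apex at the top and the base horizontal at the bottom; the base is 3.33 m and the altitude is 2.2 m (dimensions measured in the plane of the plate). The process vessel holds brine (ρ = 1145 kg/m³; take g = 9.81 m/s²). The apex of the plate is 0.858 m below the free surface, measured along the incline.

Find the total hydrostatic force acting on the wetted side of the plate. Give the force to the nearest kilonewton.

γ = ρg = 1145 × 9.81 / 1000 = 11.23245 kN/m³.
The plate makes 57.6° with the vertical, i.e. θ = 90° − 57.6° = 32.4° to the horizontal. Measuring y along the incline from the free-surface line, vertical depth h = y·sinθ with sinθ = 0.535827.
With the apex up, the centroid sits 2h/3 = 2 × 2.2/3 = 1.46667 m below the apex, so y_c = 0.858 + 1.46667 = 2.32467 m and h_c = 2.32467 × 0.535827 = 1.24562 m.
A = ½ × 3.33 × 2.2 = 3.663 m².
Resultant F = γ·h_c·A = 11.23245 × 1.24562 × 3.663 = 51.2504 kN.

F ≈ 51 kN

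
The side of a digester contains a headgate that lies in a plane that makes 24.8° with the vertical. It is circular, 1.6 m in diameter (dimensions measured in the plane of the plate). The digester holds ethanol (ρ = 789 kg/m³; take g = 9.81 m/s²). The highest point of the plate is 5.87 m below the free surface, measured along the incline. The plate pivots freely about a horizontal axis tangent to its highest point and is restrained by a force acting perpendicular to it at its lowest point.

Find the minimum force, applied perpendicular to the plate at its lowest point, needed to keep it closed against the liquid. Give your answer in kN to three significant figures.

P ≈ 48.5 kN

γ = ρg = 789 × 9.81 / 1000 = 7.74009 kN/m³.
The plate makes 24.8° with the vertical, i.e. θ = 90° − 24.8° = 65.2° to the horizontal. Measuring y along the incline from the free-surface line, vertical depth h = y·sinθ with sinθ = 0.907777.
The centroid is at the centre, 0.8 m below the top of the plate, so y_c = 5.87 + 0.8 = 6.67 m and h_c = 6.67 × 0.907777 = 6.05487 m.
A = π(0.8)² = 2.01062 m².
Resultant F = γ·h_c·A = 7.74009 × 6.05487 × 2.01062 = 94.2282 kN.
I_c = πr⁴/4 = π × 0.8⁴/4 = 0.321699 m⁴.
Centre of pressure: y_p = y_c + I_c/(y_c·A) = 6.67 + 0.321699/(6.67 × 2.01062) = 6.67 + 0.023988 = 6.69399 m along the plane.
The resultant acts 0.8 + 0.023988 = 0.823988 m (along the plate) below the hinge at the top edge, so the moment about the hinge is M = F × 0.823988 = 94.2282 × 0.823988 = 77.6429 kN·m.
A normal force at the bottom, 1.6 m from the hinge, must supply this moment: P = 77.6429/1.6 = 48.5268 kN.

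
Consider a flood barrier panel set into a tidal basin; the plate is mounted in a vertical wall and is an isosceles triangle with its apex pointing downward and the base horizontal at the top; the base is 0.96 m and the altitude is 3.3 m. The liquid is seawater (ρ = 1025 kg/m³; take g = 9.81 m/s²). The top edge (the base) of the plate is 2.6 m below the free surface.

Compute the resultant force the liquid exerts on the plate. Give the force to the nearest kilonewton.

γ = ρg = 1025 × 9.81 / 1000 = 10.05525 kN/m³.
With the apex down, the centroid sits h/3 = 3.3/3 = 1.1 m below the base (the top edge), so the centroid depth is h_c = 2.6 + 1.1 = 3.7 m.
A = ½ × 0.96 × 3.3 = 1.584 m².
Resultant F = γ·h_c·A = 10.05525 × 3.7 × 1.584 = 58.9318 kN.

F ≈ 59 kN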